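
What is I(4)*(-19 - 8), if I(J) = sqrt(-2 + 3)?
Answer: -27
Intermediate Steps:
I(J) = 1 (I(J) = sqrt(1) = 1)
I(4)*(-19 - 8) = 1*(-19 - 8) = 1*(-27) = -27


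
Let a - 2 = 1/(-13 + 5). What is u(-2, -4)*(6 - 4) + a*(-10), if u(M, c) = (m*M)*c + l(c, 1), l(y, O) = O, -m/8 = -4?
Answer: 1981/4 ≈ 495.25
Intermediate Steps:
m = 32 (m = -8*(-4) = 32)
a = 15/8 (a = 2 + 1/(-13 + 5) = 2 + 1/(-8) = 2 - ⅛ = 15/8 ≈ 1.8750)
u(M, c) = 1 + 32*M*c (u(M, c) = (32*M)*c + 1 = 32*M*c + 1 = 1 + 32*M*c)
u(-2, -4)*(6 - 4) + a*(-10) = (1 + 32*(-2)*(-4))*(6 - 4) + (15/8)*(-10) = (1 + 256)*2 - 75/4 = 257*2 - 75/4 = 514 - 75/4 = 1981/4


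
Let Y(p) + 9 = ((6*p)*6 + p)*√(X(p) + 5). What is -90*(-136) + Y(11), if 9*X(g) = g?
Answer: 12231 + 814*√14/3 ≈ 13246.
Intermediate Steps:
X(g) = g/9
Y(p) = -9 + 37*p*√(5 + p/9) (Y(p) = -9 + ((6*p)*6 + p)*√(p/9 + 5) = -9 + (36*p + p)*√(5 + p/9) = -9 + (37*p)*√(5 + p/9) = -9 + 37*p*√(5 + p/9))
-90*(-136) + Y(11) = -90*(-136) + (-9 + (37/3)*11*√(45 + 11)) = 12240 + (-9 + (37/3)*11*√56) = 12240 + (-9 + (37/3)*11*(2*√14)) = 12240 + (-9 + 814*√14/3) = 12231 + 814*√14/3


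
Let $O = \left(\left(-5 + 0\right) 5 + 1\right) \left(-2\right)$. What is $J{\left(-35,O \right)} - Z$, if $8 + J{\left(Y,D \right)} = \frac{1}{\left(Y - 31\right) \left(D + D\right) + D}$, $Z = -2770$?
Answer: $\frac{17367455}{6288} \approx 2762.0$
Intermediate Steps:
$O = 48$ ($O = \left(\left(-5\right) 5 + 1\right) \left(-2\right) = \left(-25 + 1\right) \left(-2\right) = \left(-24\right) \left(-2\right) = 48$)
$J{\left(Y,D \right)} = -8 + \frac{1}{D + 2 D \left(-31 + Y\right)}$ ($J{\left(Y,D \right)} = -8 + \frac{1}{\left(Y - 31\right) \left(D + D\right) + D} = -8 + \frac{1}{\left(-31 + Y\right) 2 D + D} = -8 + \frac{1}{2 D \left(-31 + Y\right) + D} = -8 + \frac{1}{D + 2 D \left(-31 + Y\right)}$)
$J{\left(-35,O \right)} - Z = \frac{1 + 488 \cdot 48 - 768 \left(-35\right)}{48 \left(-61 + 2 \left(-35\right)\right)} - -2770 = \frac{1 + 23424 + 26880}{48 \left(-61 - 70\right)} + 2770 = \frac{1}{48} \frac{1}{-131} \cdot 50305 + 2770 = \frac{1}{48} \left(- \frac{1}{131}\right) 50305 + 2770 = - \frac{50305}{6288} + 2770 = \frac{17367455}{6288}$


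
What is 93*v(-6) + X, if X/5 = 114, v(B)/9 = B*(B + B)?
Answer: 60834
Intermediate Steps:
v(B) = 18*B² (v(B) = 9*(B*(B + B)) = 9*(B*(2*B)) = 9*(2*B²) = 18*B²)
X = 570 (X = 5*114 = 570)
93*v(-6) + X = 93*(18*(-6)²) + 570 = 93*(18*36) + 570 = 93*648 + 570 = 60264 + 570 = 60834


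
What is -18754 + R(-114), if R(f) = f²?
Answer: -5758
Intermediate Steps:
-18754 + R(-114) = -18754 + (-114)² = -18754 + 12996 = -5758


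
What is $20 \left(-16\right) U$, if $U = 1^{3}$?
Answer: $-320$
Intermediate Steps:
$U = 1$
$20 \left(-16\right) U = 20 \left(-16\right) 1 = \left(-320\right) 1 = -320$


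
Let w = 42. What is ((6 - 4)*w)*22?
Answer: 1848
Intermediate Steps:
((6 - 4)*w)*22 = ((6 - 4)*42)*22 = (2*42)*22 = 84*22 = 1848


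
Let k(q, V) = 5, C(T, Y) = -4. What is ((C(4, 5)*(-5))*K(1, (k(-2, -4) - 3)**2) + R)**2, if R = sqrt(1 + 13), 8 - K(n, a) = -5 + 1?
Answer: (240 + sqrt(14))**2 ≈ 59410.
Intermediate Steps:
K(n, a) = 12 (K(n, a) = 8 - (-5 + 1) = 8 - 1*(-4) = 8 + 4 = 12)
R = sqrt(14) ≈ 3.7417
((C(4, 5)*(-5))*K(1, (k(-2, -4) - 3)**2) + R)**2 = (-4*(-5)*12 + sqrt(14))**2 = (20*12 + sqrt(14))**2 = (240 + sqrt(14))**2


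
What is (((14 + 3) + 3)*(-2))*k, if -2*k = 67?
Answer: 1340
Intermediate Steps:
k = -67/2 (k = -½*67 = -67/2 ≈ -33.500)
(((14 + 3) + 3)*(-2))*k = (((14 + 3) + 3)*(-2))*(-67/2) = ((17 + 3)*(-2))*(-67/2) = (20*(-2))*(-67/2) = -40*(-67/2) = 1340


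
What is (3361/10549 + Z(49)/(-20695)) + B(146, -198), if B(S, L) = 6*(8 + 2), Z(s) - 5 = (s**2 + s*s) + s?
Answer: 13117023251/218311555 ≈ 60.084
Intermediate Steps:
Z(s) = 5 + s + 2*s**2 (Z(s) = 5 + ((s**2 + s*s) + s) = 5 + ((s**2 + s**2) + s) = 5 + (2*s**2 + s) = 5 + (s + 2*s**2) = 5 + s + 2*s**2)
B(S, L) = 60 (B(S, L) = 6*10 = 60)
(3361/10549 + Z(49)/(-20695)) + B(146, -198) = (3361/10549 + (5 + 49 + 2*49**2)/(-20695)) + 60 = (3361*(1/10549) + (5 + 49 + 2*2401)*(-1/20695)) + 60 = (3361/10549 + (5 + 49 + 4802)*(-1/20695)) + 60 = (3361/10549 + 4856*(-1/20695)) + 60 = (3361/10549 - 4856/20695) + 60 = 18329951/218311555 + 60 = 13117023251/218311555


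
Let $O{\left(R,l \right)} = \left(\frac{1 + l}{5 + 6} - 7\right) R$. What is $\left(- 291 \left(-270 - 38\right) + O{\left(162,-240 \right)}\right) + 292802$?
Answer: $\frac{4155538}{11} \approx 3.7778 \cdot 10^{5}$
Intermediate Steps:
$O{\left(R,l \right)} = R \left(- \frac{76}{11} + \frac{l}{11}\right)$ ($O{\left(R,l \right)} = \left(\frac{1 + l}{11} - 7\right) R = \left(\left(1 + l\right) \frac{1}{11} - 7\right) R = \left(\left(\frac{1}{11} + \frac{l}{11}\right) - 7\right) R = \left(- \frac{76}{11} + \frac{l}{11}\right) R = R \left(- \frac{76}{11} + \frac{l}{11}\right)$)
$\left(- 291 \left(-270 - 38\right) + O{\left(162,-240 \right)}\right) + 292802 = \left(- 291 \left(-270 - 38\right) + \frac{1}{11} \cdot 162 \left(-76 - 240\right)\right) + 292802 = \left(\left(-291\right) \left(-308\right) + \frac{1}{11} \cdot 162 \left(-316\right)\right) + 292802 = \left(89628 - \frac{51192}{11}\right) + 292802 = \frac{934716}{11} + 292802 = \frac{4155538}{11}$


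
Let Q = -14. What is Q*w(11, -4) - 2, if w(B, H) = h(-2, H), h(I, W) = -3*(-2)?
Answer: -86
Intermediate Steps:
h(I, W) = 6
w(B, H) = 6
Q*w(11, -4) - 2 = -14*6 - 2 = -84 - 2 = -86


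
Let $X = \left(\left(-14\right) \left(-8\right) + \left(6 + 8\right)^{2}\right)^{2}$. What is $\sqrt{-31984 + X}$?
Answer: $4 \sqrt{3930} \approx 250.76$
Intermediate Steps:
$X = 94864$ ($X = \left(112 + 14^{2}\right)^{2} = \left(112 + 196\right)^{2} = 308^{2} = 94864$)
$\sqrt{-31984 + X} = \sqrt{-31984 + 94864} = \sqrt{62880} = 4 \sqrt{3930}$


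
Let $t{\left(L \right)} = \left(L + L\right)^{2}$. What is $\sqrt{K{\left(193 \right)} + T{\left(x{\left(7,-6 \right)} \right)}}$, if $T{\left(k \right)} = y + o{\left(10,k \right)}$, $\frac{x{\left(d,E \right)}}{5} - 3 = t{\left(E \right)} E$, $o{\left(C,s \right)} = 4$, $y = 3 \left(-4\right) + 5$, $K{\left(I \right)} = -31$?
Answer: $i \sqrt{34} \approx 5.8309 i$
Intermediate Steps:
$y = -7$ ($y = -12 + 5 = -7$)
$t{\left(L \right)} = 4 L^{2}$ ($t{\left(L \right)} = \left(2 L\right)^{2} = 4 L^{2}$)
$x{\left(d,E \right)} = 15 + 20 E^{3}$ ($x{\left(d,E \right)} = 15 + 5 \cdot 4 E^{2} E = 15 + 5 \cdot 4 E^{3} = 15 + 20 E^{3}$)
$T{\left(k \right)} = -3$ ($T{\left(k \right)} = -7 + 4 = -3$)
$\sqrt{K{\left(193 \right)} + T{\left(x{\left(7,-6 \right)} \right)}} = \sqrt{-31 - 3} = \sqrt{-34} = i \sqrt{34}$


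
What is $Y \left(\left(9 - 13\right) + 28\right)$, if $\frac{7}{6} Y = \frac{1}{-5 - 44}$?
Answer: $- \frac{144}{343} \approx -0.41983$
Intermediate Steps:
$Y = - \frac{6}{343}$ ($Y = \frac{6}{7 \left(-5 - 44\right)} = \frac{6}{7 \left(-49\right)} = \frac{6}{7} \left(- \frac{1}{49}\right) = - \frac{6}{343} \approx -0.017493$)
$Y \left(\left(9 - 13\right) + 28\right) = - \frac{6 \left(\left(9 - 13\right) + 28\right)}{343} = - \frac{6 \left(-4 + 28\right)}{343} = \left(- \frac{6}{343}\right) 24 = - \frac{144}{343}$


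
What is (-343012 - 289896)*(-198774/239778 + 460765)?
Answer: -3884687736189976/13321 ≈ -2.9162e+11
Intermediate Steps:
(-343012 - 289896)*(-198774/239778 + 460765) = -632908*(-198774*1/239778 + 460765) = -632908*(-11043/13321 + 460765) = -632908*6137839522/13321 = -3884687736189976/13321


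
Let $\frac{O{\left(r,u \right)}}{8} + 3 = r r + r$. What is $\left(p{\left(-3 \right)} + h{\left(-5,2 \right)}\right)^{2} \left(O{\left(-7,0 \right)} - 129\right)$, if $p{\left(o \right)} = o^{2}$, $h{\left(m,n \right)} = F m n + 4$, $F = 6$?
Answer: $404247$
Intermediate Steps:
$h{\left(m,n \right)} = 4 + 6 m n$ ($h{\left(m,n \right)} = 6 m n + 4 = 4 + 6 m n$)
$O{\left(r,u \right)} = -24 + 8 r + 8 r^{2}$ ($O{\left(r,u \right)} = -24 + 8 \left(r r + r\right) = -24 + 8 \left(r^{2} + r\right) = -24 + 8 \left(r + r^{2}\right) = -24 + \left(8 r + 8 r^{2}\right) = -24 + 8 r + 8 r^{2}$)
$\left(p{\left(-3 \right)} + h{\left(-5,2 \right)}\right)^{2} \left(O{\left(-7,0 \right)} - 129\right) = \left(\left(-3\right)^{2} + \left(4 + 6 \left(-5\right) 2\right)\right)^{2} \left(\left(-24 + 8 \left(-7\right) + 8 \left(-7\right)^{2}\right) - 129\right) = \left(9 + \left(4 - 60\right)\right)^{2} \left(\left(-24 - 56 + 8 \cdot 49\right) - 129\right) = \left(9 - 56\right)^{2} \left(\left(-24 - 56 + 392\right) - 129\right) = \left(-47\right)^{2} \left(312 - 129\right) = 2209 \cdot 183 = 404247$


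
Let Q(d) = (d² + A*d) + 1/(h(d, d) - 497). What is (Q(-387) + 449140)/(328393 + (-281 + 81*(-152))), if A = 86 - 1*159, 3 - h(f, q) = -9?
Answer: 304172599/153163000 ≈ 1.9859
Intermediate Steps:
h(f, q) = 12 (h(f, q) = 3 - 1*(-9) = 3 + 9 = 12)
A = -73 (A = 86 - 159 = -73)
Q(d) = -1/485 + d² - 73*d (Q(d) = (d² - 73*d) + 1/(12 - 497) = (d² - 73*d) + 1/(-485) = (d² - 73*d) - 1/485 = -1/485 + d² - 73*d)
(Q(-387) + 449140)/(328393 + (-281 + 81*(-152))) = ((-1/485 + (-387)² - 73*(-387)) + 449140)/(328393 + (-281 + 81*(-152))) = ((-1/485 + 149769 + 28251) + 449140)/(328393 + (-281 - 12312)) = (86339699/485 + 449140)/(328393 - 12593) = (304172599/485)/315800 = (304172599/485)*(1/315800) = 304172599/153163000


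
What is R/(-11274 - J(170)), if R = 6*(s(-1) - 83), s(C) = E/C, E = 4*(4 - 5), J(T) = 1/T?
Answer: 80580/1916581 ≈ 0.042044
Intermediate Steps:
E = -4 (E = 4*(-1) = -4)
s(C) = -4/C
R = -474 (R = 6*(-4/(-1) - 83) = 6*(-4*(-1) - 83) = 6*(4 - 83) = 6*(-79) = -474)
R/(-11274 - J(170)) = -474/(-11274 - 1/170) = -474/(-1916581/170) = -474*(-170/1916581) = 80580/1916581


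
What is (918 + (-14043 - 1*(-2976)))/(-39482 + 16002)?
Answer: 10149/23480 ≈ 0.43224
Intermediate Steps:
(918 + (-14043 - 1*(-2976)))/(-39482 + 16002) = (918 + (-14043 + 2976))/(-23480) = (918 - 11067)*(-1/23480) = -10149*(-1/23480) = 10149/23480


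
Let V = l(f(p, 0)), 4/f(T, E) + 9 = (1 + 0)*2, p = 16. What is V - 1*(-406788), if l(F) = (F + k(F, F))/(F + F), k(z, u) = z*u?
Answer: 5695035/14 ≈ 4.0679e+5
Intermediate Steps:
k(z, u) = u*z
f(T, E) = -4/7 (f(T, E) = 4/(-9 + (1 + 0)*2) = 4/(-9 + 1*2) = 4/(-9 + 2) = 4/(-7) = 4*(-⅐) = -4/7)
l(F) = (F + F²)/(2*F) (l(F) = (F + F*F)/(F + F) = (F + F²)/((2*F)) = (F + F²)*(1/(2*F)) = (F + F²)/(2*F))
V = 3/14 (V = ½ + (½)*(-4/7) = ½ - 2/7 = 3/14 ≈ 0.21429)
V - 1*(-406788) = 3/14 - 1*(-406788) = 3/14 + 406788 = 5695035/14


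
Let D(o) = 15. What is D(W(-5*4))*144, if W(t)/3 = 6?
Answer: 2160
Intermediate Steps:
W(t) = 18 (W(t) = 3*6 = 18)
D(W(-5*4))*144 = 15*144 = 2160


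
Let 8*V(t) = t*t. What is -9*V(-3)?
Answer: -81/8 ≈ -10.125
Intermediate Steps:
V(t) = t²/8 (V(t) = (t*t)/8 = t²/8)
-9*V(-3) = -9*(-3)²/8 = -9*9/8 = -81/8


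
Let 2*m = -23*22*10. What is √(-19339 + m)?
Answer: I*√21869 ≈ 147.88*I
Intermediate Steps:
m = -2530 (m = (-23*22*10)/2 = (-506*10)/2 = (½)*(-5060) = -2530)
√(-19339 + m) = √(-19339 - 2530) = √(-21869) = I*√21869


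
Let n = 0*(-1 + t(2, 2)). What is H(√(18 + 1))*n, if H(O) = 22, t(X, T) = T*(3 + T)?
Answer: 0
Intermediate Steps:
n = 0 (n = 0*(-1 + 2*(3 + 2)) = 0*(-1 + 2*5) = 0*(-1 + 10) = 0*9 = 0)
H(√(18 + 1))*n = 22*0 = 0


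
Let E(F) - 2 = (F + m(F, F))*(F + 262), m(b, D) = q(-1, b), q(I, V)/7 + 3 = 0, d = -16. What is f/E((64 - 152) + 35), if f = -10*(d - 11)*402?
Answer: -27135/3866 ≈ -7.0189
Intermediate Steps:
q(I, V) = -21 (q(I, V) = -21 + 7*0 = -21 + 0 = -21)
m(b, D) = -21
E(F) = 2 + (-21 + F)*(262 + F) (E(F) = 2 + (F - 21)*(F + 262) = 2 + (-21 + F)*(262 + F))
f = 108540 (f = -10*(-16 - 11)*402 = -10*(-27)*402 = 270*402 = 108540)
f/E((64 - 152) + 35) = 108540/(-5500 + ((64 - 152) + 35)² + 241*((64 - 152) + 35)) = 108540/(-5500 + (-88 + 35)² + 241*(-88 + 35)) = 108540/(-5500 + (-53)² + 241*(-53)) = 108540/(-5500 + 2809 - 12773) = 108540/(-15464) = 108540*(-1/15464) = -27135/3866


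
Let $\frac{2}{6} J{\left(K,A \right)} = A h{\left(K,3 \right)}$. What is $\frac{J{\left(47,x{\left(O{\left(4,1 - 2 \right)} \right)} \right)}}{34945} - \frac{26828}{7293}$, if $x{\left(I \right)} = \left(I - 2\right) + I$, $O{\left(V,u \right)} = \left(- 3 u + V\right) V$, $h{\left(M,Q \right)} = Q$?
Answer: $- \frac{933960062}{254853885} \approx -3.6647$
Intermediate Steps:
$O{\left(V,u \right)} = V \left(V - 3 u\right)$ ($O{\left(V,u \right)} = \left(V - 3 u\right) V = V \left(V - 3 u\right)$)
$x{\left(I \right)} = -2 + 2 I$ ($x{\left(I \right)} = \left(-2 + I\right) + I = -2 + 2 I$)
$J{\left(K,A \right)} = 9 A$ ($J{\left(K,A \right)} = 3 A 3 = 3 \cdot 3 A = 9 A$)
$\frac{J{\left(47,x{\left(O{\left(4,1 - 2 \right)} \right)} \right)}}{34945} - \frac{26828}{7293} = \frac{9 \left(-2 + 2 \cdot 4 \left(4 - 3 \left(1 - 2\right)\right)\right)}{34945} - \frac{26828}{7293} = 9 \left(-2 + 2 \cdot 4 \left(4 - 3 \left(1 - 2\right)\right)\right) \frac{1}{34945} - \frac{26828}{7293} = 9 \left(-2 + 2 \cdot 4 \left(4 - -3\right)\right) \frac{1}{34945} - \frac{26828}{7293} = 9 \left(-2 + 2 \cdot 4 \left(4 + 3\right)\right) \frac{1}{34945} - \frac{26828}{7293} = 9 \left(-2 + 2 \cdot 4 \cdot 7\right) \frac{1}{34945} - \frac{26828}{7293} = 9 \left(-2 + 2 \cdot 28\right) \frac{1}{34945} - \frac{26828}{7293} = 9 \left(-2 + 56\right) \frac{1}{34945} - \frac{26828}{7293} = 9 \cdot 54 \cdot \frac{1}{34945} - \frac{26828}{7293} = 486 \cdot \frac{1}{34945} - \frac{26828}{7293} = \frac{486}{34945} - \frac{26828}{7293} = - \frac{933960062}{254853885}$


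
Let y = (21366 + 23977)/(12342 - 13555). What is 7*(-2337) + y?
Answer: -19888810/1213 ≈ -16396.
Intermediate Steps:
y = -45343/1213 (y = 45343/(-1213) = 45343*(-1/1213) = -45343/1213 ≈ -37.381)
7*(-2337) + y = 7*(-2337) - 45343/1213 = -16359 - 45343/1213 = -19888810/1213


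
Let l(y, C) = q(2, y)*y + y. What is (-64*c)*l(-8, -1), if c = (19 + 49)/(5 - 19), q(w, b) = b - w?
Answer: 156672/7 ≈ 22382.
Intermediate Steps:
l(y, C) = y + y*(-2 + y) (l(y, C) = (y - 1*2)*y + y = (y - 2)*y + y = (-2 + y)*y + y = y*(-2 + y) + y = y + y*(-2 + y))
c = -34/7 (c = 68/(-14) = 68*(-1/14) = -34/7 ≈ -4.8571)
(-64*c)*l(-8, -1) = (-64*(-34/7))*(-8*(-1 - 8)) = 2176*(-8*(-9))/7 = (2176/7)*72 = 156672/7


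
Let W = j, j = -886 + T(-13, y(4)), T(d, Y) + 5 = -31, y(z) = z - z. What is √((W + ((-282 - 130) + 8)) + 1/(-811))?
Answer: I*√872138857/811 ≈ 36.414*I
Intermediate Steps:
y(z) = 0
T(d, Y) = -36 (T(d, Y) = -5 - 31 = -36)
j = -922 (j = -886 - 36 = -922)
W = -922
√((W + ((-282 - 130) + 8)) + 1/(-811)) = √((-922 + ((-282 - 130) + 8)) + 1/(-811)) = √((-922 + (-412 + 8)) - 1/811) = √((-922 - 404) - 1/811) = √(-1326 - 1/811) = √(-1075387/811) = I*√872138857/811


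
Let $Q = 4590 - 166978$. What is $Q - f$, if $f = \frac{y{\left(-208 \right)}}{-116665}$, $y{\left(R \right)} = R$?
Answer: $- \frac{18944996228}{116665} \approx -1.6239 \cdot 10^{5}$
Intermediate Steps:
$Q = -162388$
$f = \frac{208}{116665}$ ($f = - \frac{208}{-116665} = \left(-208\right) \left(- \frac{1}{116665}\right) = \frac{208}{116665} \approx 0.0017829$)
$Q - f = -162388 - \frac{208}{116665} = - \frac{18944996228}{116665}$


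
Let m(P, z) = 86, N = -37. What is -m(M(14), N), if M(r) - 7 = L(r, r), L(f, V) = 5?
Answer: -86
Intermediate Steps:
M(r) = 12 (M(r) = 7 + 5 = 12)
-m(M(14), N) = -1*86 = -86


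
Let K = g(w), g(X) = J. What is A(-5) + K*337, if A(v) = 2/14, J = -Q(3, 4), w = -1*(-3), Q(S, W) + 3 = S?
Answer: ⅐ ≈ 0.14286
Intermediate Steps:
Q(S, W) = -3 + S
w = 3
J = 0 (J = -(-3 + 3) = -1*0 = 0)
g(X) = 0
K = 0
A(v) = ⅐ (A(v) = 2*(1/14) = ⅐)
A(-5) + K*337 = ⅐ + 0*337 = ⅐ + 0 = ⅐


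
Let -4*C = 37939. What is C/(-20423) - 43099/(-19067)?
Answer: 4244226421/1557621364 ≈ 2.7248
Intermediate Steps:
C = -37939/4 (C = -¼*37939 = -37939/4 ≈ -9484.8)
C/(-20423) - 43099/(-19067) = -37939/4/(-20423) - 43099/(-19067) = -37939/4*(-1/20423) - 43099*(-1/19067) = 37939/81692 + 43099/19067 = 4244226421/1557621364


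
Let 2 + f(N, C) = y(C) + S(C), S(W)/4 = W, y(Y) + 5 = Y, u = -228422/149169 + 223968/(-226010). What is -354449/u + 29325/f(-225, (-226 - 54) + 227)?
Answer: 47762457485426565/340138955248 ≈ 1.4042e+5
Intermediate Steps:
u = -42517369406/16856842845 (u = -228422*1/149169 + 223968*(-1/226010) = -228422/149169 - 111984/113005 = -42517369406/16856842845 ≈ -2.5223)
y(Y) = -5 + Y
S(W) = 4*W
f(N, C) = -7 + 5*C (f(N, C) = -2 + ((-5 + C) + 4*C) = -2 + (-5 + 5*C) = -7 + 5*C)
-354449/u + 29325/f(-225, (-226 - 54) + 227) = -354449/(-42517369406/16856842845) + 29325/(-7 + 5*((-226 - 54) + 227)) = -354449*(-16856842845/42517369406) + 29325/(-7 + 5*(-280 + 227)) = 5974891089567405/42517369406 + 29325/(-7 + 5*(-53)) = 5974891089567405/42517369406 + 29325/(-7 - 265) = 5974891089567405/42517369406 + 29325/(-272) = 5974891089567405/42517369406 + 29325*(-1/272) = 5974891089567405/42517369406 - 1725/16 = 47762457485426565/340138955248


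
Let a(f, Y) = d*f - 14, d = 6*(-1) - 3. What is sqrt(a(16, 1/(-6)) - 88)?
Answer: I*sqrt(246) ≈ 15.684*I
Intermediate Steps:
d = -9 (d = -6 - 3 = -9)
a(f, Y) = -14 - 9*f (a(f, Y) = -9*f - 14 = -14 - 9*f)
sqrt(a(16, 1/(-6)) - 88) = sqrt((-14 - 9*16) - 88) = sqrt((-14 - 144) - 88) = sqrt(-158 - 88) = sqrt(-246) = I*sqrt(246)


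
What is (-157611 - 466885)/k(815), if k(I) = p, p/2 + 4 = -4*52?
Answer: 78062/53 ≈ 1472.9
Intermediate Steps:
p = -424 (p = -8 + 2*(-4*52) = -8 + 2*(-208) = -8 - 416 = -424)
k(I) = -424
(-157611 - 466885)/k(815) = (-157611 - 466885)/(-424) = -624496*(-1/424) = 78062/53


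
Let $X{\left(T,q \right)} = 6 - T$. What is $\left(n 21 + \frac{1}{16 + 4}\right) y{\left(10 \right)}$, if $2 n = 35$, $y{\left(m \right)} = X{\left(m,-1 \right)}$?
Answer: $- \frac{7351}{5} \approx -1470.2$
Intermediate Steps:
$y{\left(m \right)} = 6 - m$
$n = \frac{35}{2}$ ($n = \frac{1}{2} \cdot 35 = \frac{35}{2} \approx 17.5$)
$\left(n 21 + \frac{1}{16 + 4}\right) y{\left(10 \right)} = \left(\frac{35}{2} \cdot 21 + \frac{1}{16 + 4}\right) \left(6 - 10\right) = \left(\frac{735}{2} + \frac{1}{20}\right) \left(6 - 10\right) = \left(\frac{735}{2} + \frac{1}{20}\right) \left(-4\right) = \frac{7351}{20} \left(-4\right) = - \frac{7351}{5}$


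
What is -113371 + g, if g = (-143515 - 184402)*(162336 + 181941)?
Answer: -112894394380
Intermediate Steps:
g = -112894281009 (g = -327917*344277 = -112894281009)
-113371 + g = -113371 - 112894281009 = -112894394380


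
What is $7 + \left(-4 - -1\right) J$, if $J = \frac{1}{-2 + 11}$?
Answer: $\frac{20}{3} \approx 6.6667$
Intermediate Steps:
$J = \frac{1}{9} \approx 0.11111$
$7 + \left(-4 - -1\right) J = 7 + \left(-4 - -1\right) \frac{1}{9} = 7 + \left(-4 + 1\right) \frac{1}{9} = 7 - \frac{1}{3} = \frac{20}{3}$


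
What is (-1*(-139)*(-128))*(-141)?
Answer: 2508672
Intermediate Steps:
(-1*(-139)*(-128))*(-141) = (139*(-128))*(-141) = -17792*(-141) = 2508672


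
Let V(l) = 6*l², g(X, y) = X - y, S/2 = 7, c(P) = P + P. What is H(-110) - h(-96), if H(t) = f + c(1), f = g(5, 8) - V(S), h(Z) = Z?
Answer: -1081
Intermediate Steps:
c(P) = 2*P
S = 14 (S = 2*7 = 14)
f = -1179 (f = (5 - 1*8) - 6*14² = (5 - 8) - 6*196 = -3 - 1*1176 = -3 - 1176 = -1179)
H(t) = -1177 (H(t) = -1179 + 2*1 = -1179 + 2 = -1177)
H(-110) - h(-96) = -1177 - 1*(-96) = -1177 + 96 = -1081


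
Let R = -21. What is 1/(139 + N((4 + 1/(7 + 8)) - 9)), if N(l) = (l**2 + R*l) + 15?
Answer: 225/63436 ≈ 0.0035469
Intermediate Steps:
N(l) = 15 + l**2 - 21*l (N(l) = (l**2 - 21*l) + 15 = 15 + l**2 - 21*l)
1/(139 + N((4 + 1/(7 + 8)) - 9)) = 1/(139 + (15 + ((4 + 1/(7 + 8)) - 9)**2 - 21*((4 + 1/(7 + 8)) - 9))) = 1/(139 + (15 + ((4 + 1/15) - 9)**2 - 21*((4 + 1/15) - 9))) = 1/(139 + (15 + (61/15 - 9)**2 - 21*(61/15 - 9))) = 1/(139 + (15 + (-74/15)**2 - 21*(-74/15))) = 1/(139 + (15 + 5476/225 + 518/5)) = 1/(139 + 32161/225) = 1/(63436/225) = 225/63436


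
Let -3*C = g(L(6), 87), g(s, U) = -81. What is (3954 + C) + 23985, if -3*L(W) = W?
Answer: 27966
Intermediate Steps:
L(W) = -W/3
C = 27 (C = -⅓*(-81) = 27)
(3954 + C) + 23985 = (3954 + 27) + 23985 = 3981 + 23985 = 27966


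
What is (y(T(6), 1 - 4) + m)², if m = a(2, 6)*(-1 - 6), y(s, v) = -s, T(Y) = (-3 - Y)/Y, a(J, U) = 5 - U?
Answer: 289/4 ≈ 72.250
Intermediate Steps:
T(Y) = (-3 - Y)/Y
m = 7 (m = (5 - 1*6)*(-1 - 6) = (5 - 6)*(-7) = -1*(-7) = 7)
(y(T(6), 1 - 4) + m)² = (-(-3 - 1*6)/6 + 7)² = (-(-3 - 6)/6 + 7)² = (-(-9)/6 + 7)² = (-1*(-3/2) + 7)² = (3/2 + 7)² = (17/2)² = 289/4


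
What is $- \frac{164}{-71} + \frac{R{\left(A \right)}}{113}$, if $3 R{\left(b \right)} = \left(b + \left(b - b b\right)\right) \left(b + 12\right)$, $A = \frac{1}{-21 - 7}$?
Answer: $\frac{406362549}{176120896} \approx 2.3073$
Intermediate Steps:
$A = - \frac{1}{28}$ ($A = \frac{1}{-28} = - \frac{1}{28} \approx -0.035714$)
$R{\left(b \right)} = \frac{\left(12 + b\right) \left(- b^{2} + 2 b\right)}{3}$ ($R{\left(b \right)} = \frac{\left(b + \left(b - b b\right)\right) \left(b + 12\right)}{3} = \frac{\left(b - \left(b^{2} - b\right)\right) \left(12 + b\right)}{3} = \frac{\left(- b^{2} + 2 b\right) \left(12 + b\right)}{3} = \frac{\left(12 + b\right) \left(- b^{2} + 2 b\right)}{3}$)
$- \frac{164}{-71} + \frac{R{\left(A \right)}}{113} = - \frac{164}{-71} + \frac{\frac{1}{3} \left(- \frac{1}{28}\right) \left(24 - \left(- \frac{1}{28}\right)^{2} - - \frac{5}{14}\right)}{113} = \left(-164\right) \left(- \frac{1}{71}\right) + \frac{1}{3} \left(- \frac{1}{28}\right) \left(24 - \frac{1}{784} + \frac{5}{14}\right) \frac{1}{113} = \frac{164}{71} + \frac{1}{3} \left(- \frac{1}{28}\right) \left(24 - \frac{1}{784} + \frac{5}{14}\right) \frac{1}{113} = \frac{164}{71} + \frac{1}{3} \left(- \frac{1}{28}\right) \frac{19095}{784} \cdot \frac{1}{113} = \frac{164}{71} - \frac{6365}{2480576} = \frac{406362549}{176120896}$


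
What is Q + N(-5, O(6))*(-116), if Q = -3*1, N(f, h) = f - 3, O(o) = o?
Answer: 925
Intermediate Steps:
N(f, h) = -3 + f
Q = -3
Q + N(-5, O(6))*(-116) = -3 + (-3 - 5)*(-116) = -3 - 8*(-116) = -3 + 928 = 925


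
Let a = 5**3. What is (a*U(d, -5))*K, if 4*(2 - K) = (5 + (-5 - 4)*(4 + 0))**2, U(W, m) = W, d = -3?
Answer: 357375/4 ≈ 89344.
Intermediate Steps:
K = -953/4 (K = 2 - (5 + (-5 - 4)*(4 + 0))**2/4 = 2 - (5 - 9*4)**2/4 = 2 - (5 - 36)**2/4 = 2 - 1/4*(-31)**2 = 2 - 1/4*961 = 2 - 961/4 = -953/4 ≈ -238.25)
a = 125
(a*U(d, -5))*K = (125*(-3))*(-953/4) = -375*(-953/4) = 357375/4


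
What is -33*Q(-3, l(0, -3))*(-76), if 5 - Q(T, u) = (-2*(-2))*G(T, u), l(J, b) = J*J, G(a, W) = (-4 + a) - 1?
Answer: 92796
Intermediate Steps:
G(a, W) = -5 + a
l(J, b) = J**2
Q(T, u) = 25 - 4*T (Q(T, u) = 5 - (-2*(-2))*(-5 + T) = 5 - 4*(-5 + T) = 5 - (-20 + 4*T) = 5 + (20 - 4*T) = 25 - 4*T)
-33*Q(-3, l(0, -3))*(-76) = -33*(25 - 4*(-3))*(-76) = -33*(25 + 12)*(-76) = -33*37*(-76) = -1221*(-76) = 92796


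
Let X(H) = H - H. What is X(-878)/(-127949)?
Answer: 0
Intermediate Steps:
X(H) = 0
X(-878)/(-127949) = 0/(-127949) = 0*(-1/127949) = 0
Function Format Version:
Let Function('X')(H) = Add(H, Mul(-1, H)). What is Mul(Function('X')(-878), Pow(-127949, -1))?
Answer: 0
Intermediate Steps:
Function('X')(H) = 0
Mul(Function('X')(-878), Pow(-127949, -1)) = Mul(0, Pow(-127949, -1)) = Mul(0, Rational(-1, 127949)) = 0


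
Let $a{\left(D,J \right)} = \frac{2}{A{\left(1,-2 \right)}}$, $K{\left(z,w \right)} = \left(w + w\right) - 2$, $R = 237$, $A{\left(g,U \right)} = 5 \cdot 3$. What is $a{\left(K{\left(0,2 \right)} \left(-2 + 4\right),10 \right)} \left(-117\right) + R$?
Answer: $\frac{1107}{5} \approx 221.4$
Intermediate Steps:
$A{\left(g,U \right)} = 15$
$K{\left(z,w \right)} = -2 + 2 w$ ($K{\left(z,w \right)} = 2 w - 2 = -2 + 2 w$)
$a{\left(D,J \right)} = \frac{2}{15}$
$a{\left(K{\left(0,2 \right)} \left(-2 + 4\right),10 \right)} \left(-117\right) + R = \frac{2}{15} \left(-117\right) + 237 = - \frac{78}{5} + 237 = \frac{1107}{5}$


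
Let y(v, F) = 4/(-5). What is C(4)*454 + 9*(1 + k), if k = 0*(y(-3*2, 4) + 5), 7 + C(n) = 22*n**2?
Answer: 156639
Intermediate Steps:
y(v, F) = -4/5 (y(v, F) = 4*(-1/5) = -4/5)
C(n) = -7 + 22*n**2
k = 0 (k = 0*(-4/5 + 5) = 0*(21/5) = 0)
C(4)*454 + 9*(1 + k) = (-7 + 22*4**2)*454 + 9*(1 + 0) = (-7 + 22*16)*454 + 9*1 = (-7 + 352)*454 + 9 = 345*454 + 9 = 156630 + 9 = 156639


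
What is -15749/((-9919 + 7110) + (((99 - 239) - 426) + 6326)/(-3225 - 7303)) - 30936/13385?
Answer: 40757906909/12372304285 ≈ 3.2943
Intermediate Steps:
-15749/((-9919 + 7110) + (((99 - 239) - 426) + 6326)/(-3225 - 7303)) - 30936/13385 = -15749/(-2809 + ((-140 - 426) + 6326)/(-10528)) - 30936*1/13385 = -15749/(-2809 + (-566 + 6326)*(-1/10528)) - 30936/13385 = -15749/(-2809 + 5760*(-1/10528)) - 30936/13385 = -15749/(-2809 - 180/329) - 30936/13385 = -15749/(-924341/329) - 30936/13385 = -15749*(-329/924341) - 30936/13385 = 5181421/924341 - 30936/13385 = 40757906909/12372304285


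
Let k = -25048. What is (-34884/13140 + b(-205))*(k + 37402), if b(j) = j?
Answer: -936359076/365 ≈ -2.5654e+6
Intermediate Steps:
(-34884/13140 + b(-205))*(k + 37402) = (-34884/13140 - 205)*(-25048 + 37402) = (-34884*1/13140 - 205)*12354 = (-969/365 - 205)*12354 = -75794/365*12354 = -936359076/365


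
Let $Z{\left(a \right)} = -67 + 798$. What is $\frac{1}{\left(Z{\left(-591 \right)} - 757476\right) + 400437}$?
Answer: $- \frac{1}{356308} \approx -2.8066 \cdot 10^{-6}$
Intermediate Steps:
$Z{\left(a \right)} = 731$
$\frac{1}{\left(Z{\left(-591 \right)} - 757476\right) + 400437} = \frac{1}{\left(731 - 757476\right) + 400437} = \frac{1}{-756745 + 400437} = \frac{1}{-356308} = - \frac{1}{356308}$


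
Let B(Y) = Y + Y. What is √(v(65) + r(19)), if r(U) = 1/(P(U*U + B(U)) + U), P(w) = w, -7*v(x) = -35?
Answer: √874038/418 ≈ 2.2366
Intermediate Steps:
B(Y) = 2*Y
v(x) = 5 (v(x) = -⅐*(-35) = 5)
r(U) = 1/(U² + 3*U) (r(U) = 1/((U*U + 2*U) + U) = 1/((U² + 2*U) + U) = 1/(U² + 3*U))
√(v(65) + r(19)) = √(5 + 1/(19*(3 + 19))) = √(5 + (1/19)/22) = √(5 + (1/19)*(1/22)) = √(5 + 1/418) = √(2091/418) = √874038/418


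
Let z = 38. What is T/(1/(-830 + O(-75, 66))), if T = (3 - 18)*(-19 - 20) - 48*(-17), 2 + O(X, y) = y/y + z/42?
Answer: -8140744/7 ≈ -1.1630e+6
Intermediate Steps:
O(X, y) = -2/21 (O(X, y) = -2 + (y/y + 38/42) = -2 + (1 + 38*(1/42)) = -2 + (1 + 19/21) = -2 + 40/21 = -2/21)
T = 1401 (T = -15*(-39) + 816 = 585 + 816 = 1401)
T/(1/(-830 + O(-75, 66))) = 1401/(1/(-830 - 2/21)) = 1401/(1/(-17432/21)) = 1401/(-21/17432) = 1401*(-17432/21) = -8140744/7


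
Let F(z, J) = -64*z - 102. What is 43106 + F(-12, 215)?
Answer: 43772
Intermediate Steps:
F(z, J) = -102 - 64*z
43106 + F(-12, 215) = 43106 + (-102 - 64*(-12)) = 43106 + (-102 + 768) = 43106 + 666 = 43772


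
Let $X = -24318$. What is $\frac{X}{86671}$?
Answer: $- \frac{24318}{86671} \approx -0.28058$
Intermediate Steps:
$\frac{X}{86671} = - \frac{24318}{86671}$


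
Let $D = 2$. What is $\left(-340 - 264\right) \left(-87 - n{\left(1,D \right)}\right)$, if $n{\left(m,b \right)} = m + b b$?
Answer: $55568$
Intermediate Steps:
$n{\left(m,b \right)} = m + b^{2}$
$\left(-340 - 264\right) \left(-87 - n{\left(1,D \right)}\right) = \left(-340 - 264\right) \left(-87 - \left(1 + 2^{2}\right)\right) = - 604 \left(-87 - \left(1 + 4\right)\right) = - 604 \left(-87 - 5\right) = \left(-604\right) \left(-92\right) = 55568$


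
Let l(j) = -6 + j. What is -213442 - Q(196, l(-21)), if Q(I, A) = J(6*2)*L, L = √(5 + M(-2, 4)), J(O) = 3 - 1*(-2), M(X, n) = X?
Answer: -213442 - 5*√3 ≈ -2.1345e+5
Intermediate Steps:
J(O) = 5 (J(O) = 3 + 2 = 5)
L = √3 (L = √(5 - 2) = √3 ≈ 1.7320)
Q(I, A) = 5*√3
-213442 - Q(196, l(-21)) = -213442 - 5*√3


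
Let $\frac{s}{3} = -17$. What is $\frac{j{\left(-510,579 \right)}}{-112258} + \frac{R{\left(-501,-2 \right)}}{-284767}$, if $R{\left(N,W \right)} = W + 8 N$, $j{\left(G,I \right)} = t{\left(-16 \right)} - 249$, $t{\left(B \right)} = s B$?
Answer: $\frac{288691691}{31967373886} \approx 0.0090308$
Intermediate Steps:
$s = -51$ ($s = 3 \left(-17\right) = -51$)
$t{\left(B \right)} = - 51 B$
$j{\left(G,I \right)} = 567$ ($j{\left(G,I \right)} = \left(-51\right) \left(-16\right) - 249 = 816 - 249 = 567$)
$\frac{j{\left(-510,579 \right)}}{-112258} + \frac{R{\left(-501,-2 \right)}}{-284767} = \frac{567}{-112258} + \frac{-2 + 8 \left(-501\right)}{-284767} = 567 \left(- \frac{1}{112258}\right) + \left(-2 - 4008\right) \left(- \frac{1}{284767}\right) = - \frac{567}{112258} - - \frac{4010}{284767} = - \frac{567}{112258} + \frac{4010}{284767} = \frac{288691691}{31967373886}$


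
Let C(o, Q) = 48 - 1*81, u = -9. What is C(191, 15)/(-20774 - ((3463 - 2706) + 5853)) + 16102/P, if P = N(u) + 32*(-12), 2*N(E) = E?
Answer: -41992795/1013208 ≈ -41.445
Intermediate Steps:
N(E) = E/2
C(o, Q) = -33 (C(o, Q) = 48 - 81 = -33)
P = -777/2 (P = (1/2)*(-9) + 32*(-12) = -9/2 - 384 = -777/2 ≈ -388.50)
C(191, 15)/(-20774 - ((3463 - 2706) + 5853)) + 16102/P = -33/(-20774 - ((3463 - 2706) + 5853)) + 16102/(-777/2) = -33/(-20774 - (757 + 5853)) + 16102*(-2/777) = -33/(-20774 - 1*6610) - 32204/777 = -33/(-20774 - 6610) - 32204/777 = -33/(-27384) - 32204/777 = -33*(-1/27384) - 32204/777 = 11/9128 - 32204/777 = -41992795/1013208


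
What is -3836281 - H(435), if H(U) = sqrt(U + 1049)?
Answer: -3836281 - 2*sqrt(371) ≈ -3.8363e+6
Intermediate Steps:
H(U) = sqrt(1049 + U)
-3836281 - H(435) = -3836281 - sqrt(1049 + 435) = -3836281 - sqrt(1484) = -3836281 - 2*sqrt(371)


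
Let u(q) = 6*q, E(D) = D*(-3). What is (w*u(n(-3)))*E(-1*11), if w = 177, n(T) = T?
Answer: -105138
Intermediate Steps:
E(D) = -3*D
(w*u(n(-3)))*E(-1*11) = (177*(6*(-3)))*(-(-3)*11) = (177*(-18))*(-3*(-11)) = -3186*33 = -105138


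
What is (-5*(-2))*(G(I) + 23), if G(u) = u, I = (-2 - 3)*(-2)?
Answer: 330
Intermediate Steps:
I = 10 (I = -5*(-2) = 10)
(-5*(-2))*(G(I) + 23) = (-5*(-2))*(10 + 23) = 10*33 = 330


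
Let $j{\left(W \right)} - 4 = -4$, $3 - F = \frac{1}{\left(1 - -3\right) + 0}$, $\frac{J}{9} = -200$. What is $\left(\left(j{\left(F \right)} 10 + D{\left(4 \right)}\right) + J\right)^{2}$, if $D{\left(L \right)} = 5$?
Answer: $3222025$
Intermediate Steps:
$J = -1800$ ($J = 9 \left(-200\right) = -1800$)
$F = \frac{11}{4}$ ($F = 3 - \frac{1}{\left(1 - -3\right) + 0} = 3 - \frac{1}{\left(1 + 3\right) + 0} = 3 - \frac{1}{4 + 0} = 3 - \frac{1}{4} = \frac{11}{4} \approx 2.75$)
$j{\left(W \right)} = 0$ ($j{\left(W \right)} = 4 - 4 = 0$)
$\left(\left(j{\left(F \right)} 10 + D{\left(4 \right)}\right) + J\right)^{2} = \left(\left(0 \cdot 10 + 5\right) - 1800\right)^{2} = \left(\left(0 + 5\right) - 1800\right)^{2} = \left(5 - 1800\right)^{2} = \left(-1795\right)^{2} = 3222025$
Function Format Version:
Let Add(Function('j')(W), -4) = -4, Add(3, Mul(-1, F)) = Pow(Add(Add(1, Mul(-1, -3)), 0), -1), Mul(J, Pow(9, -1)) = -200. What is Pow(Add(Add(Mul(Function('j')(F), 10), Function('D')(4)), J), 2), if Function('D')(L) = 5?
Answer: 3222025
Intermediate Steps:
J = -1800 (J = Mul(9, -200) = -1800)
F = Rational(11, 4) (F = Add(3, Mul(-1, Pow(Add(Add(1, Mul(-1, -3)), 0), -1))) = Add(3, Mul(-1, Pow(Add(Add(1, 3), 0), -1))) = Add(3, Mul(-1, Pow(Add(4, 0), -1))) = Add(3, Mul(-1, Pow(4, -1))) = Add(3, Mul(-1, Rational(1, 4))) = Add(3, Rational(-1, 4)) = Rational(11, 4) ≈ 2.7500)
Function('j')(W) = 0 (Function('j')(W) = Add(4, -4) = 0)
Pow(Add(Add(Mul(Function('j')(F), 10), Function('D')(4)), J), 2) = Pow(Add(Add(Mul(0, 10), 5), -1800), 2) = Pow(Add(Add(0, 5), -1800), 2) = Pow(Add(5, -1800), 2) = Pow(-1795, 2) = 3222025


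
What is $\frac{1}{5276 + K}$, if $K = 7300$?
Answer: $\frac{1}{12576} \approx 7.9517 \cdot 10^{-5}$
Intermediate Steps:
$\frac{1}{5276 + K} = \frac{1}{5276 + 7300} = \frac{1}{12576}$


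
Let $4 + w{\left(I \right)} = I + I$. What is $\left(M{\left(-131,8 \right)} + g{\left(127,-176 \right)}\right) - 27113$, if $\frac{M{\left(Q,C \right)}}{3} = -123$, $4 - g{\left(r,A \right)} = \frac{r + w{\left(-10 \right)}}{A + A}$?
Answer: $- \frac{9672153}{352} \approx -27478.0$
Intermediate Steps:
$w{\left(I \right)} = -4 + 2 I$ ($w{\left(I \right)} = -4 + \left(I + I\right) = -4 + 2 I$)
$g{\left(r,A \right)} = 4 - \frac{-24 + r}{2 A}$ ($g{\left(r,A \right)} = 4 - \frac{r + \left(-4 + 2 \left(-10\right)\right)}{A + A} = 4 - \frac{r - 24}{2 A} = 4 - \left(r - 24\right) \frac{1}{2 A} = 4 - \left(-24 + r\right) \frac{1}{2 A} = 4 - \frac{-24 + r}{2 A}$)
$M{\left(Q,C \right)} = -369$ ($M{\left(Q,C \right)} = 3 \left(-123\right) = -369$)
$\left(M{\left(-131,8 \right)} + g{\left(127,-176 \right)}\right) - 27113 = \left(-369 + \frac{24 - 127 + 8 \left(-176\right)}{2 \left(-176\right)}\right) - 27113 = \left(-369 + \frac{1}{2} \left(- \frac{1}{176}\right) \left(24 - 127 - 1408\right)\right) - 27113 = \left(-369 + \frac{1}{2} \left(- \frac{1}{176}\right) \left(-1511\right)\right) - 27113 = \left(-369 + \frac{1511}{352}\right) - 27113 = - \frac{128377}{352} - 27113 = - \frac{9672153}{352}$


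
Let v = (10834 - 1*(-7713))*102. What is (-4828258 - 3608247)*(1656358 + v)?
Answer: -29934002088760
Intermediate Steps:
v = 1891794 (v = (10834 + 7713)*102 = 18547*102 = 1891794)
(-4828258 - 3608247)*(1656358 + v) = (-4828258 - 3608247)*(1656358 + 1891794) = -8436505*3548152 = -29934002088760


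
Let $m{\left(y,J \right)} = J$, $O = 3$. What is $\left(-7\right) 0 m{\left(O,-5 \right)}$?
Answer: $0$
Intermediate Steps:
$\left(-7\right) 0 m{\left(O,-5 \right)} = \left(-7\right) 0 \left(-5\right) = 0 \left(-5\right) = 0$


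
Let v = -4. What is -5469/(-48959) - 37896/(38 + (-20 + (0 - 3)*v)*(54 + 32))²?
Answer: 113825559/5171294375 ≈ 0.022011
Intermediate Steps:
-5469/(-48959) - 37896/(38 + (-20 + (0 - 3)*v)*(54 + 32))² = -5469/(-48959) - 37896/(38 + (-20 + (0 - 3)*(-4))*(54 + 32))² = -5469*(-1/48959) - 37896/(38 + (-20 - 3*(-4))*86)² = 5469/48959 - 37896/(38 + (-20 + 12)*86)² = 5469/48959 - 37896/(38 - 8*86)² = 5469/48959 - 37896/(38 - 688)² = 5469/48959 - 37896/((-650)²) = 5469/48959 - 37896/422500 = 5469/48959 - 37896*1/422500 = 5469/48959 - 9474/105625 = 113825559/5171294375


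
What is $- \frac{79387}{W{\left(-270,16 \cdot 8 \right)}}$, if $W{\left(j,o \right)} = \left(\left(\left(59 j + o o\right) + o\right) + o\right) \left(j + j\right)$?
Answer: $\frac{79387}{383400} \approx 0.20706$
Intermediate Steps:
$W{\left(j,o \right)} = 2 j \left(o^{2} + 2 o + 59 j\right)$ ($W{\left(j,o \right)} = \left(\left(\left(59 j + o^{2}\right) + o\right) + o\right) 2 j = \left(\left(\left(o^{2} + 59 j\right) + o\right) + o\right) 2 j = \left(\left(o + o^{2} + 59 j\right) + o\right) 2 j = \left(o^{2} + 2 o + 59 j\right) 2 j = 2 j \left(o^{2} + 2 o + 59 j\right)$)
$- \frac{79387}{W{\left(-270,16 \cdot 8 \right)}} = - \frac{79387}{2 \left(-270\right) \left(\left(16 \cdot 8\right)^{2} + 2 \cdot 16 \cdot 8 + 59 \left(-270\right)\right)} = - \frac{79387}{2 \left(-270\right) \left(128^{2} + 2 \cdot 128 - 15930\right)} = - \frac{79387}{2 \left(-270\right) \left(16384 + 256 - 15930\right)} = - \frac{79387}{2 \left(-270\right) 710} = - \frac{79387}{-383400} = \left(-79387\right) \left(- \frac{1}{383400}\right) = \frac{79387}{383400}$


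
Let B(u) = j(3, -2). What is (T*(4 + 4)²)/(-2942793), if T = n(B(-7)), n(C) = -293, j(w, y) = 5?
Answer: 18752/2942793 ≈ 0.0063722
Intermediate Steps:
B(u) = 5
T = -293
(T*(4 + 4)²)/(-2942793) = -293*(4 + 4)²/(-2942793) = -293*8²*(-1/2942793) = -293*64*(-1/2942793) = -18752*(-1/2942793) = 18752/2942793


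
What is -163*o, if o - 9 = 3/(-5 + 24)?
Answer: -28362/19 ≈ -1492.7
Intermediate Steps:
o = 174/19 (o = 9 + 3/(-5 + 24) = 9 + 3/19 = 174/19 ≈ 9.1579)
-163*o = -163*174/19 = -28362/19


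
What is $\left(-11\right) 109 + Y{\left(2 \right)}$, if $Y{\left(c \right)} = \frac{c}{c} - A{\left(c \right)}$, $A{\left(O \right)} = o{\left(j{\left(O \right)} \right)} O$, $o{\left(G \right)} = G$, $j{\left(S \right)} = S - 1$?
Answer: $-1200$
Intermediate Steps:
$j{\left(S \right)} = -1 + S$
$A{\left(O \right)} = O \left(-1 + O\right)$ ($A{\left(O \right)} = \left(-1 + O\right) O = O \left(-1 + O\right)$)
$Y{\left(c \right)} = 1 - c \left(-1 + c\right)$ ($Y{\left(c \right)} = \frac{c}{c} - c \left(-1 + c\right) = 1 - c \left(-1 + c\right)$)
$\left(-11\right) 109 + Y{\left(2 \right)} = \left(-11\right) 109 + \left(1 - 2 \left(-1 + 2\right)\right) = -1199 + \left(1 - 2 \cdot 1\right) = -1199 + \left(1 - 2\right) = -1199 - 1 = -1200$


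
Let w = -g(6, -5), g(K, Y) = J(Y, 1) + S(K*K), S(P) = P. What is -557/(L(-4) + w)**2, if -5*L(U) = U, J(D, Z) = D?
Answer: -13925/22801 ≈ -0.61072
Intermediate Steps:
g(K, Y) = Y + K**2 (g(K, Y) = Y + K*K = Y + K**2)
L(U) = -U/5
w = -31 (w = -(-5 + 6**2) = -(-5 + 36) = -1*31 = -31)
-557/(L(-4) + w)**2 = -557/(-1/5*(-4) - 31)**2 = -557/(4/5 - 31)**2 = -557/((-151/5)**2) = -557/22801/25 = -557*25/22801 = -13925/22801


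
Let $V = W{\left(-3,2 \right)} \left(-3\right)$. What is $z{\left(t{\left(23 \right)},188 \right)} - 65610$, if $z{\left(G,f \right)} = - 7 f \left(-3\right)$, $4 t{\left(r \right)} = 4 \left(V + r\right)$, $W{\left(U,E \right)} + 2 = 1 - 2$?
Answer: $-61662$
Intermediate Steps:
$W{\left(U,E \right)} = -3$ ($W{\left(U,E \right)} = -2 + \left(1 - 2\right) = -2 - 1 = -3$)
$V = 9$ ($V = \left(-3\right) \left(-3\right) = 9$)
$t{\left(r \right)} = 9 + r$ ($t{\left(r \right)} = \frac{4 \left(9 + r\right)}{4} = \frac{36 + 4 r}{4} = 9 + r$)
$z{\left(G,f \right)} = 21 f$
$z{\left(t{\left(23 \right)},188 \right)} - 65610 = 21 \cdot 188 - 65610 = 3948 - 65610 = -61662$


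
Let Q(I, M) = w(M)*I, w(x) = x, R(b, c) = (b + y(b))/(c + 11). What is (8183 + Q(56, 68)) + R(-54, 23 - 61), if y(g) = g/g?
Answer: 323810/27 ≈ 11993.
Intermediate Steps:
y(g) = 1
R(b, c) = (1 + b)/(11 + c) (R(b, c) = (b + 1)/(c + 11) = (1 + b)/(11 + c))
Q(I, M) = I*M (Q(I, M) = M*I = I*M)
(8183 + Q(56, 68)) + R(-54, 23 - 61) = (8183 + 56*68) + (1 - 54)/(11 + (23 - 61)) = (8183 + 3808) - 53/(11 - 38) = 11991 - 53/(-27) = 11991 - 1/27*(-53) = 11991 + 53/27 = 323810/27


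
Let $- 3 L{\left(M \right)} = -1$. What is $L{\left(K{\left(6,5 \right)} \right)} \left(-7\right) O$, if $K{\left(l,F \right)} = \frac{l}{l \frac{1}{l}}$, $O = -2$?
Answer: $\frac{14}{3} \approx 4.6667$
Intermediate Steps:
$K{\left(l,F \right)} = l$ ($K{\left(l,F \right)} = \frac{l}{1} = l 1 = l$)
$L{\left(M \right)} = \frac{1}{3}$ ($L{\left(M \right)} = \left(- \frac{1}{3}\right) \left(-1\right) = \frac{1}{3}$)
$L{\left(K{\left(6,5 \right)} \right)} \left(-7\right) O = \frac{1}{3} \left(-7\right) \left(-2\right) = \left(- \frac{7}{3}\right) \left(-2\right) = \frac{14}{3}$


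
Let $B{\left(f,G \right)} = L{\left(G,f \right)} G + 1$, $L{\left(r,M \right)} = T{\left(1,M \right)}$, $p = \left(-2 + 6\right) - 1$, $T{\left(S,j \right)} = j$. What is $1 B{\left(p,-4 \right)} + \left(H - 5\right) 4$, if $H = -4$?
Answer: $-47$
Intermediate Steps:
$p = 3$ ($p = 4 - 1 = 3$)
$L{\left(r,M \right)} = M$
$B{\left(f,G \right)} = 1 + G f$ ($B{\left(f,G \right)} = f G + 1 = G f + 1 = 1 + G f$)
$1 B{\left(p,-4 \right)} + \left(H - 5\right) 4 = 1 \left(1 - 12\right) + \left(-4 - 5\right) 4 = 1 \left(1 - 12\right) - 36 = 1 \left(-11\right) - 36 = -11 - 36 = -47$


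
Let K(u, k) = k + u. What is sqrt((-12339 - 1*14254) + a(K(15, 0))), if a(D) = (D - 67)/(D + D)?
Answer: I*sqrt(5983815)/15 ≈ 163.08*I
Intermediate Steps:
a(D) = (-67 + D)/(2*D) (a(D) = (-67 + D)/((2*D)) = (-67 + D)*(1/(2*D)) = (-67 + D)/(2*D))
sqrt((-12339 - 1*14254) + a(K(15, 0))) = sqrt((-12339 - 1*14254) + (-67 + (0 + 15))/(2*(0 + 15))) = sqrt((-12339 - 14254) + (1/2)*(-67 + 15)/15) = sqrt(-26593 + (1/2)*(1/15)*(-52)) = sqrt(-26593 - 26/15) = sqrt(-398921/15) = I*sqrt(5983815)/15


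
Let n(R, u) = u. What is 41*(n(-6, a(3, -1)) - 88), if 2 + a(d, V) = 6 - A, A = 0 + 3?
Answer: -3567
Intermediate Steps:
A = 3
a(d, V) = 1 (a(d, V) = -2 + (6 - 1*3) = -2 + (6 - 3) = -2 + 3 = 1)
41*(n(-6, a(3, -1)) - 88) = 41*(1 - 88) = 41*(-87) = -3567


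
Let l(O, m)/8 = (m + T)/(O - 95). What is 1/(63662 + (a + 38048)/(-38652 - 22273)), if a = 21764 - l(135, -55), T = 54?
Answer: 304625/19392737689 ≈ 1.5708e-5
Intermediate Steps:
l(O, m) = 8*(54 + m)/(-95 + O) (l(O, m) = 8*((m + 54)/(O - 95)) = 8*((54 + m)/(-95 + O)) = 8*(54 + m)/(-95 + O))
a = 108821/5 (a = 21764 - 8*(54 - 55)/(-95 + 135) = 21764 - 8*(-1)/40 = 21764 - 1*(-⅕) = 21764 + ⅕ = 108821/5 ≈ 21764.)
1/(63662 + (a + 38048)/(-38652 - 22273)) = 1/(63662 + (108821/5 + 38048)/(-38652 - 22273)) = 1/(63662 + (299061/5)/(-60925)) = 1/(63662 + (299061/5)*(-1/60925)) = 1/(63662 - 299061/304625) = 1/(19392737689/304625) = 304625/19392737689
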